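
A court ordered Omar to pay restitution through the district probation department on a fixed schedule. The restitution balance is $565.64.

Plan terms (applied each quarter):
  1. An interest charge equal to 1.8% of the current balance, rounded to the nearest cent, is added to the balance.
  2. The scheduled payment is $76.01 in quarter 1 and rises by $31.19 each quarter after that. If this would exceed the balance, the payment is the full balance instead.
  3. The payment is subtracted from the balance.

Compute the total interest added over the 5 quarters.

$33.18

Quarter 1: $565.64 +$10.18 interest = $575.82; pay $76.01 → $499.81
Quarter 2: $499.81 +$9.00 interest = $508.81; pay $107.20 → $401.61
Quarter 3: $401.61 +$7.23 interest = $408.84; pay $138.39 → $270.45
Quarter 4: $270.45 +$4.87 interest = $275.32; pay $169.58 → $105.74
Quarter 5: $105.74 +$1.90 interest = $107.64; pay $107.64 → $0.00
Total interest: $10.18 + $9.00 + $7.23 + $4.87 + $1.90 = $33.18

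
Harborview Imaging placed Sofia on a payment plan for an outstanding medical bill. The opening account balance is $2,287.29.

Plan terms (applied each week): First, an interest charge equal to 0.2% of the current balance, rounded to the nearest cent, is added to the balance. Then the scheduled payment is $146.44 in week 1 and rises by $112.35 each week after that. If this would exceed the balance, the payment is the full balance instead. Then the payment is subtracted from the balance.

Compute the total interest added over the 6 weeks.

$18.68

Week 1: $2,287.29 +$4.57 interest = $2,291.86; pay $146.44 → $2,145.42
Week 2: $2,145.42 +$4.29 interest = $2,149.71; pay $258.79 → $1,890.92
Week 3: $1,890.92 +$3.78 interest = $1,894.70; pay $371.14 → $1,523.56
Week 4: $1,523.56 +$3.05 interest = $1,526.61; pay $483.49 → $1,043.12
Week 5: $1,043.12 +$2.09 interest = $1,045.21; pay $595.84 → $449.37
Week 6: $449.37 +$0.90 interest = $450.27; pay $450.27 → $0.00
Total interest: $4.57 + $4.29 + $3.78 + $3.05 + $2.09 + $0.90 = $18.68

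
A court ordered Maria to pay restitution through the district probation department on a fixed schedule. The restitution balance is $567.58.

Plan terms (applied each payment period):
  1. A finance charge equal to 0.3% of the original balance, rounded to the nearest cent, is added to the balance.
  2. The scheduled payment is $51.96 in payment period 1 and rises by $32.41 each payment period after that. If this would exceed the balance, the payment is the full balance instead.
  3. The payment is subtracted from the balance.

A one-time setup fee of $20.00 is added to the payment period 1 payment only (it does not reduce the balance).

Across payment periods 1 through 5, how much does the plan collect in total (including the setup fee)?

Payment period 1: $567.58 +$1.70 interest = $569.28; pay $51.96 (+ $20.00 fee) → $517.32
Payment period 2: $517.32 +$1.70 interest = $519.02; pay $84.37 → $434.65
Payment period 3: $434.65 +$1.70 interest = $436.35; pay $116.78 → $319.57
Payment period 4: $319.57 +$1.70 interest = $321.27; pay $149.19 → $172.08
Payment period 5: $172.08 +$1.70 interest = $173.78; pay $173.78 → $0.00
Total paid: $596.08

$596.08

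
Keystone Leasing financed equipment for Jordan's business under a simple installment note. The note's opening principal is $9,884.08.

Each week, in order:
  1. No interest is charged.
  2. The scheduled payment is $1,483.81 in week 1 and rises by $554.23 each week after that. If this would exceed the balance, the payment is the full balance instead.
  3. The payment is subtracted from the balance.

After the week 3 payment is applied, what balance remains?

# | Opening | Payment | End bal
1 | $9,884.08 | $1,483.81 | $8,400.27
2 | $8,400.27 | $2,038.04 | $6,362.23
3 | $6,362.23 | $2,592.27 | $3,769.96

$3,769.96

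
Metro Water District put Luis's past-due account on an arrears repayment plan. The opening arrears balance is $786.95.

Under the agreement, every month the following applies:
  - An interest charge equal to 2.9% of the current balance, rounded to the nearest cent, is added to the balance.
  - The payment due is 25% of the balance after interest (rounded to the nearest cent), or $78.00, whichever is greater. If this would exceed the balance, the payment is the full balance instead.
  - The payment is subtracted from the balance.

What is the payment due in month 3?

# | Opening | Interest | Payment | End bal
1 | $786.95 | $22.82 | $202.44 | $607.33
2 | $607.33 | $17.61 | $156.24 | $468.70
3 | $468.70 | $13.59 | $120.57 | $361.72

$120.57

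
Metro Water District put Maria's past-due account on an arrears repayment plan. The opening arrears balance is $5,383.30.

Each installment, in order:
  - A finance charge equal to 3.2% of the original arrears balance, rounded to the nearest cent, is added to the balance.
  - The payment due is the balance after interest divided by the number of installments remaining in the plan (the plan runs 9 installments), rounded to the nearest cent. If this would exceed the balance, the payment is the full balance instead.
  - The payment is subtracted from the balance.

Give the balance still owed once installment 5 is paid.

$2,906.38

Installment 1: opening $5,383.30; interest $172.27 → $5,555.57; payment $617.29; balance $4,938.28
Installment 2: opening $4,938.28; interest $172.27 → $5,110.55; payment $638.82; balance $4,471.73
Installment 3: opening $4,471.73; interest $172.27 → $4,644.00; payment $663.43; balance $3,980.57
Installment 4: opening $3,980.57; interest $172.27 → $4,152.84; payment $692.14; balance $3,460.70
Installment 5: opening $3,460.70; interest $172.27 → $3,632.97; payment $726.59; balance $2,906.38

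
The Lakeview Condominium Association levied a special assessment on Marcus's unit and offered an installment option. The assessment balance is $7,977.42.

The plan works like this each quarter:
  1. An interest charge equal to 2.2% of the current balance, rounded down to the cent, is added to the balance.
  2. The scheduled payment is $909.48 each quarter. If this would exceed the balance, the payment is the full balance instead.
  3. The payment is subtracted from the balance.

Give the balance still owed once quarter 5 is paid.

$4,142.44

# | Opening | Interest | Payment | End bal
1 | $7,977.42 | $175.50 | $909.48 | $7,243.44
2 | $7,243.44 | $159.35 | $909.48 | $6,493.31
3 | $6,493.31 | $142.85 | $909.48 | $5,726.68
4 | $5,726.68 | $125.98 | $909.48 | $4,943.18
5 | $4,943.18 | $108.74 | $909.48 | $4,142.44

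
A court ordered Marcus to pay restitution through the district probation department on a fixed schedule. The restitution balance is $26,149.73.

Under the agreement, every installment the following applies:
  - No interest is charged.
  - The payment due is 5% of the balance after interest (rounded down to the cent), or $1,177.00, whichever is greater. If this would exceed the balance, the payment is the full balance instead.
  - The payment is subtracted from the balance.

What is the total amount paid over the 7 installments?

Installment 1: opening $26,149.73; payment $1,307.48; balance $24,842.25
Installment 2: opening $24,842.25; payment $1,242.11; balance $23,600.14
Installment 3: opening $23,600.14; payment $1,180.00; balance $22,420.14
Installment 4: opening $22,420.14; payment $1,177.00; balance $21,243.14
Installment 5: opening $21,243.14; payment $1,177.00; balance $20,066.14
Installment 6: opening $20,066.14; payment $1,177.00; balance $18,889.14
Installment 7: opening $18,889.14; payment $1,177.00; balance $17,712.14
Total paid: $8,437.59

$8,437.59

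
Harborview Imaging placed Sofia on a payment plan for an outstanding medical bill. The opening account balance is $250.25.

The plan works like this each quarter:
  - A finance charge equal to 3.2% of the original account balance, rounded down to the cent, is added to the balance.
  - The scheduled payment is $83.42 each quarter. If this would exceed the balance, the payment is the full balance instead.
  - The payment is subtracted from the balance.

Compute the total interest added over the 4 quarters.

$32.00

# | Opening | Interest | Payment | End bal
1 | $250.25 | $8.00 | $83.42 | $174.83
2 | $174.83 | $8.00 | $83.42 | $99.41
3 | $99.41 | $8.00 | $83.42 | $23.99
4 | $23.99 | $8.00 | $31.99 | $0.00
Total interest: $8.00 + $8.00 + $8.00 + $8.00 = $32.00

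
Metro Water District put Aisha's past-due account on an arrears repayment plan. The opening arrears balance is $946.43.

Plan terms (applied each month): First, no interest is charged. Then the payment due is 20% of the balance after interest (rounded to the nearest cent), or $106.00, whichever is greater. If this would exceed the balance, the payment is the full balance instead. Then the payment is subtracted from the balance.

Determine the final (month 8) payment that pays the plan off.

$60.57

Month 1: $946.43 − $189.29 → $757.14
Month 2: $757.14 − $151.43 → $605.71
Month 3: $605.71 − $121.14 → $484.57
Month 4: $484.57 − $106.00 → $378.57
Month 5: $378.57 − $106.00 → $272.57
Month 6: $272.57 − $106.00 → $166.57
Month 7: $166.57 − $106.00 → $60.57
Month 8: $60.57 − $60.57 → $0.00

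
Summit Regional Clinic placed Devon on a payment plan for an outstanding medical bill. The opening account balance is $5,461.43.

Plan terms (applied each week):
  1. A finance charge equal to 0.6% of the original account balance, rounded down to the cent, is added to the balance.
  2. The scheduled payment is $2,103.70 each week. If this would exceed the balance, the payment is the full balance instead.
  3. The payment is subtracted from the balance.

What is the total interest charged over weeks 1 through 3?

# | Opening | Interest | Payment | End bal
1 | $5,461.43 | $32.76 | $2,103.70 | $3,390.49
2 | $3,390.49 | $32.76 | $2,103.70 | $1,319.55
3 | $1,319.55 | $32.76 | $1,352.31 | $0.00
Total interest: $32.76 + $32.76 + $32.76 = $98.28

$98.28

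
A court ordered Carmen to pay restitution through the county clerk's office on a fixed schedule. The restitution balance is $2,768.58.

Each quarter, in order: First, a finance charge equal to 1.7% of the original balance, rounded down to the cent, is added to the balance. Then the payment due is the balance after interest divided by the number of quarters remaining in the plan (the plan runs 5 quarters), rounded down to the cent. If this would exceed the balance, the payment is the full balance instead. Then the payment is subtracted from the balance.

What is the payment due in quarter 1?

$563.12

# | Opening | Interest | Payment | End bal
1 | $2,768.58 | $47.06 | $563.12 | $2,252.52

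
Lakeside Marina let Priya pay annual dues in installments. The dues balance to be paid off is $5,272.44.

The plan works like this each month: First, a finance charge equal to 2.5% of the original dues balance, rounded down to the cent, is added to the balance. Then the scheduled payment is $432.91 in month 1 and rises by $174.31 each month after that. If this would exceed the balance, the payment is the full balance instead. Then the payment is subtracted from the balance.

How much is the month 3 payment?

$781.53

Month 1: opening $5,272.44; interest $131.81 → $5,404.25; payment $432.91; balance $4,971.34
Month 2: opening $4,971.34; interest $131.81 → $5,103.15; payment $607.22; balance $4,495.93
Month 3: opening $4,495.93; interest $131.81 → $4,627.74; payment $781.53; balance $3,846.21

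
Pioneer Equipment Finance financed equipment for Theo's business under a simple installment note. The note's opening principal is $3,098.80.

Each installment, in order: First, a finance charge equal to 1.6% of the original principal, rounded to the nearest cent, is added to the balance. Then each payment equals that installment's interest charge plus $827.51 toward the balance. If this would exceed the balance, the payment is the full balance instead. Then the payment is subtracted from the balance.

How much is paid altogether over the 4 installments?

Installment 1: $3,098.80 +$49.58 interest = $3,148.38; pay $877.09 → $2,271.29
Installment 2: $2,271.29 +$49.58 interest = $2,320.87; pay $877.09 → $1,443.78
Installment 3: $1,443.78 +$49.58 interest = $1,493.36; pay $877.09 → $616.27
Installment 4: $616.27 +$49.58 interest = $665.85; pay $665.85 → $0.00
Total paid: $3,297.12

$3,297.12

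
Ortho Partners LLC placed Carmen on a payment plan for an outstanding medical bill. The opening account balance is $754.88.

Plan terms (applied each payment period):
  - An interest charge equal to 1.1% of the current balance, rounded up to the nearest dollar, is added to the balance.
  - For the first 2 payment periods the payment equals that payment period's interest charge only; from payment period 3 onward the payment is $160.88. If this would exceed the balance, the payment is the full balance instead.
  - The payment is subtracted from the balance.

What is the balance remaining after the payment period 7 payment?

$0.00

Payment period 1: $754.88 +$9.00 interest = $763.88; pay $9.00 → $754.88
Payment period 2: $754.88 +$9.00 interest = $763.88; pay $9.00 → $754.88
Payment period 3: $754.88 +$9.00 interest = $763.88; pay $160.88 → $603.00
Payment period 4: $603.00 +$7.00 interest = $610.00; pay $160.88 → $449.12
Payment period 5: $449.12 +$5.00 interest = $454.12; pay $160.88 → $293.24
Payment period 6: $293.24 +$4.00 interest = $297.24; pay $160.88 → $136.36
Payment period 7: $136.36 +$2.00 interest = $138.36; pay $138.36 → $0.00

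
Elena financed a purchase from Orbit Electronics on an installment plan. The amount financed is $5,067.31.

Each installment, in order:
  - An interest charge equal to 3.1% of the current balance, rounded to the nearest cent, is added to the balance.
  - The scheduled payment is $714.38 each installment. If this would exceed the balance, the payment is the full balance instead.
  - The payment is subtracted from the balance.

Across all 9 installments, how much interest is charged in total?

$744.71

Installment 1: opening $5,067.31; interest $157.09 → $5,224.40; payment $714.38; balance $4,510.02
Installment 2: opening $4,510.02; interest $139.81 → $4,649.83; payment $714.38; balance $3,935.45
Installment 3: opening $3,935.45; interest $122.00 → $4,057.45; payment $714.38; balance $3,343.07
Installment 4: opening $3,343.07; interest $103.64 → $3,446.71; payment $714.38; balance $2,732.33
Installment 5: opening $2,732.33; interest $84.70 → $2,817.03; payment $714.38; balance $2,102.65
Installment 6: opening $2,102.65; interest $65.18 → $2,167.83; payment $714.38; balance $1,453.45
Installment 7: opening $1,453.45; interest $45.06 → $1,498.51; payment $714.38; balance $784.13
Installment 8: opening $784.13; interest $24.31 → $808.44; payment $714.38; balance $94.06
Installment 9: opening $94.06; interest $2.92 → $96.98; payment $96.98; balance $0.00
Total interest: $157.09 + $139.81 + $122.00 + $103.64 + $84.70 + $65.18 + $45.06 + $24.31 + $2.92 = $744.71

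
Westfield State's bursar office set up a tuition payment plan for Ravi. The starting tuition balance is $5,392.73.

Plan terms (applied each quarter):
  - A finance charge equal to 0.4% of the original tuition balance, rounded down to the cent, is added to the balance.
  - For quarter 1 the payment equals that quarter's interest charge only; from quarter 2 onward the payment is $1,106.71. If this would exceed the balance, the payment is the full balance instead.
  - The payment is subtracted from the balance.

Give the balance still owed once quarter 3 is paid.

$3,222.45

Quarter 1: $5,392.73 +$21.57 interest = $5,414.30; pay $21.57 → $5,392.73
Quarter 2: $5,392.73 +$21.57 interest = $5,414.30; pay $1,106.71 → $4,307.59
Quarter 3: $4,307.59 +$21.57 interest = $4,329.16; pay $1,106.71 → $3,222.45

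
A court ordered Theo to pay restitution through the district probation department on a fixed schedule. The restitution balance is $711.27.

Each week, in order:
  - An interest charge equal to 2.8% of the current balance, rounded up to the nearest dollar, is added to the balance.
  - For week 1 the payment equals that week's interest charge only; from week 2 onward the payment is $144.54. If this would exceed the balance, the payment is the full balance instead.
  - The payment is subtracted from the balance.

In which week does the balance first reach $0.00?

7

Week 1: opening $711.27; interest $20.00 → $731.27; payment $20.00; balance $711.27
Week 2: opening $711.27; interest $20.00 → $731.27; payment $144.54; balance $586.73
Week 3: opening $586.73; interest $17.00 → $603.73; payment $144.54; balance $459.19
Week 4: opening $459.19; interest $13.00 → $472.19; payment $144.54; balance $327.65
Week 5: opening $327.65; interest $10.00 → $337.65; payment $144.54; balance $193.11
Week 6: opening $193.11; interest $6.00 → $199.11; payment $144.54; balance $54.57
Week 7: opening $54.57; interest $2.00 → $56.57; payment $56.57; balance $0.00
Balance reaches $0.00 in week 7.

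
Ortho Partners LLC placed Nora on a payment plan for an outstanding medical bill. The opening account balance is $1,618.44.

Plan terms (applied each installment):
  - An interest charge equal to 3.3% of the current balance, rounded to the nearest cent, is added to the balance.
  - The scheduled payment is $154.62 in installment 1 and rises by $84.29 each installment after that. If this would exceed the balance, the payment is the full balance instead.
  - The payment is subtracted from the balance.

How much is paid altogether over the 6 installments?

Installment 1: opening $1,618.44; interest $53.41 → $1,671.85; payment $154.62; balance $1,517.23
Installment 2: opening $1,517.23; interest $50.07 → $1,567.30; payment $238.91; balance $1,328.39
Installment 3: opening $1,328.39; interest $43.84 → $1,372.23; payment $323.20; balance $1,049.03
Installment 4: opening $1,049.03; interest $34.62 → $1,083.65; payment $407.49; balance $676.16
Installment 5: opening $676.16; interest $22.31 → $698.47; payment $491.78; balance $206.69
Installment 6: opening $206.69; interest $6.82 → $213.51; payment $213.51; balance $0.00
Total paid: $1,829.51

$1,829.51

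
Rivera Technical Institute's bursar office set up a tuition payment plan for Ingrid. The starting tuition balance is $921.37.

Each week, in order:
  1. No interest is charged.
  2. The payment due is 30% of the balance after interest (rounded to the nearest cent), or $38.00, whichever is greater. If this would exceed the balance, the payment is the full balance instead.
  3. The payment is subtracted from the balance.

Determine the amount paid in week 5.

$66.37

# | Opening | Payment | End bal
1 | $921.37 | $276.41 | $644.96
2 | $644.96 | $193.49 | $451.47
3 | $451.47 | $135.44 | $316.03
4 | $316.03 | $94.81 | $221.22
5 | $221.22 | $66.37 | $154.85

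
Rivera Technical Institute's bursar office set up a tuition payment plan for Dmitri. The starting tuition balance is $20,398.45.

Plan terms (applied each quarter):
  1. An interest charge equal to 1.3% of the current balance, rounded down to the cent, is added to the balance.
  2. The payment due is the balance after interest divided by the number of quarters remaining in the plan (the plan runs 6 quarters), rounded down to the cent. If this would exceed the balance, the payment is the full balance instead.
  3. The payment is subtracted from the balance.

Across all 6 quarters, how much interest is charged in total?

$948.47

# | Opening | Interest | Payment | End bal
1 | $20,398.45 | $265.17 | $3,443.93 | $17,219.69
2 | $17,219.69 | $223.85 | $3,488.70 | $13,954.84
3 | $13,954.84 | $181.41 | $3,534.06 | $10,602.19
4 | $10,602.19 | $137.82 | $3,580.00 | $7,160.01
5 | $7,160.01 | $93.08 | $3,626.54 | $3,626.55
6 | $3,626.55 | $47.14 | $3,673.69 | $0.00
Total interest: $265.17 + $223.85 + $181.41 + $137.82 + $93.08 + $47.14 = $948.47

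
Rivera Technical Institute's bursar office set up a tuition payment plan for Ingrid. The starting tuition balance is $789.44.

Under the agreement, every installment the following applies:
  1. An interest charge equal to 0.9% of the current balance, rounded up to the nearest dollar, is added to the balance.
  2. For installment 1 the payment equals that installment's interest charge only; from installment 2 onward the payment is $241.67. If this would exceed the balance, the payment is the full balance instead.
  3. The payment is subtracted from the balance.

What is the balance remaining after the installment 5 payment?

$0.00

Installment 1: $789.44 +$8.00 interest = $797.44; pay $8.00 → $789.44
Installment 2: $789.44 +$8.00 interest = $797.44; pay $241.67 → $555.77
Installment 3: $555.77 +$6.00 interest = $561.77; pay $241.67 → $320.10
Installment 4: $320.10 +$3.00 interest = $323.10; pay $241.67 → $81.43
Installment 5: $81.43 +$1.00 interest = $82.43; pay $82.43 → $0.00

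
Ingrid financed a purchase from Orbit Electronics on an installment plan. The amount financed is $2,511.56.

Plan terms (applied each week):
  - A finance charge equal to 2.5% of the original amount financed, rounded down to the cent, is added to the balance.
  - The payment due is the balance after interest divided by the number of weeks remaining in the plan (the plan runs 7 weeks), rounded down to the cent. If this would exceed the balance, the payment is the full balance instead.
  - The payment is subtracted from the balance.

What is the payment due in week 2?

$378.22

# | Opening | Interest | Payment | End bal
1 | $2,511.56 | $62.78 | $367.76 | $2,206.58
2 | $2,206.58 | $62.78 | $378.22 | $1,891.14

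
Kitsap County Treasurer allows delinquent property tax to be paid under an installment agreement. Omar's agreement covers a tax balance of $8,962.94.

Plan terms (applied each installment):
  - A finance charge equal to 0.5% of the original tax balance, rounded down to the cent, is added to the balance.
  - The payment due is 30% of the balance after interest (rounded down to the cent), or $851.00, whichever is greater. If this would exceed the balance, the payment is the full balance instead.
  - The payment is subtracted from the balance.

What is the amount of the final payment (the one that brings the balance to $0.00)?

Installment 1: opening $8,962.94; interest $44.81 → $9,007.75; payment $2,702.32; balance $6,305.43
Installment 2: opening $6,305.43; interest $44.81 → $6,350.24; payment $1,905.07; balance $4,445.17
Installment 3: opening $4,445.17; interest $44.81 → $4,489.98; payment $1,346.99; balance $3,142.99
Installment 4: opening $3,142.99; interest $44.81 → $3,187.80; payment $956.34; balance $2,231.46
Installment 5: opening $2,231.46; interest $44.81 → $2,276.27; payment $851.00; balance $1,425.27
Installment 6: opening $1,425.27; interest $44.81 → $1,470.08; payment $851.00; balance $619.08
Installment 7: opening $619.08; interest $44.81 → $663.89; payment $663.89; balance $0.00

$663.89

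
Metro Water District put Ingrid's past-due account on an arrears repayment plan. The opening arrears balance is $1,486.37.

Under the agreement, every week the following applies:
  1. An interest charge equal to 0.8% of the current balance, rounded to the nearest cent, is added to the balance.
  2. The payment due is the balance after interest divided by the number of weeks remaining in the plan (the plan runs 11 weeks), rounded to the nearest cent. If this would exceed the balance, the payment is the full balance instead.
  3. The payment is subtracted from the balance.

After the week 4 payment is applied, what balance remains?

$976.51

# | Opening | Interest | Payment | End bal
1 | $1,486.37 | $11.89 | $136.21 | $1,362.05
2 | $1,362.05 | $10.90 | $137.30 | $1,235.65
3 | $1,235.65 | $9.89 | $138.39 | $1,107.15
4 | $1,107.15 | $8.86 | $139.50 | $976.51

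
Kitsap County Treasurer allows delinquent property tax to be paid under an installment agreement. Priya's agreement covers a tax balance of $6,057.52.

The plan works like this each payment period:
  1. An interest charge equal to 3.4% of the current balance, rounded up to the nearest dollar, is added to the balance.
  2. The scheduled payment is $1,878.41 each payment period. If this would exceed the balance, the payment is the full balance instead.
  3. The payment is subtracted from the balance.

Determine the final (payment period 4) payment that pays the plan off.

$899.29

Payment period 1: opening $6,057.52; interest $206.00 → $6,263.52; payment $1,878.41; balance $4,385.11
Payment period 2: opening $4,385.11; interest $150.00 → $4,535.11; payment $1,878.41; balance $2,656.70
Payment period 3: opening $2,656.70; interest $91.00 → $2,747.70; payment $1,878.41; balance $869.29
Payment period 4: opening $869.29; interest $30.00 → $899.29; payment $899.29; balance $0.00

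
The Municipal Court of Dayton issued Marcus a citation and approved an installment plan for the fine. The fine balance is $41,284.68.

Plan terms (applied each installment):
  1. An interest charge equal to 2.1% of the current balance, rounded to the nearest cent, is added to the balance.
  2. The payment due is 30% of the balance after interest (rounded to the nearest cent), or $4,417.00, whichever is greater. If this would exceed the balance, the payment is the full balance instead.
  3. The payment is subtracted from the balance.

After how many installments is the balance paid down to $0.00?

Installment 1: opening $41,284.68; interest $866.98 → $42,151.66; payment $12,645.50; balance $29,506.16
Installment 2: opening $29,506.16; interest $619.63 → $30,125.79; payment $9,037.74; balance $21,088.05
Installment 3: opening $21,088.05; interest $442.85 → $21,530.90; payment $6,459.27; balance $15,071.63
Installment 4: opening $15,071.63; interest $316.50 → $15,388.13; payment $4,616.44; balance $10,771.69
Installment 5: opening $10,771.69; interest $226.21 → $10,997.90; payment $4,417.00; balance $6,580.90
Installment 6: opening $6,580.90; interest $138.20 → $6,719.10; payment $4,417.00; balance $2,302.10
Installment 7: opening $2,302.10; interest $48.34 → $2,350.44; payment $2,350.44; balance $0.00
Balance reaches $0.00 in installment 7.

7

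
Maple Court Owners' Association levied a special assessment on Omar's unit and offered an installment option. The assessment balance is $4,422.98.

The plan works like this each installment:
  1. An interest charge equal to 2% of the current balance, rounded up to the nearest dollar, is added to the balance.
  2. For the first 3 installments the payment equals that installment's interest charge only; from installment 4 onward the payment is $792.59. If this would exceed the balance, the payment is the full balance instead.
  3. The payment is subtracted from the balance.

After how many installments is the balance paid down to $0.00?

9

# | Opening | Interest | Payment | End bal
1 | $4,422.98 | $89.00 | $89.00 | $4,422.98
2 | $4,422.98 | $89.00 | $89.00 | $4,422.98
3 | $4,422.98 | $89.00 | $89.00 | $4,422.98
4 | $4,422.98 | $89.00 | $792.59 | $3,719.39
5 | $3,719.39 | $75.00 | $792.59 | $3,001.80
6 | $3,001.80 | $61.00 | $792.59 | $2,270.21
7 | $2,270.21 | $46.00 | $792.59 | $1,523.62
8 | $1,523.62 | $31.00 | $792.59 | $762.03
9 | $762.03 | $16.00 | $778.03 | $0.00
Balance reaches $0.00 in installment 9.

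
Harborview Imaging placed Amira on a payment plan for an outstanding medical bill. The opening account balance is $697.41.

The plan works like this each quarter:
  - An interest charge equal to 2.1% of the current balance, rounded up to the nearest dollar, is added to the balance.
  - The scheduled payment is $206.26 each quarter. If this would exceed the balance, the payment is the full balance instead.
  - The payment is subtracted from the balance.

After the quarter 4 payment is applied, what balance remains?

# | Opening | Interest | Payment | End bal
1 | $697.41 | $15.00 | $206.26 | $506.15
2 | $506.15 | $11.00 | $206.26 | $310.89
3 | $310.89 | $7.00 | $206.26 | $111.63
4 | $111.63 | $3.00 | $114.63 | $0.00

$0.00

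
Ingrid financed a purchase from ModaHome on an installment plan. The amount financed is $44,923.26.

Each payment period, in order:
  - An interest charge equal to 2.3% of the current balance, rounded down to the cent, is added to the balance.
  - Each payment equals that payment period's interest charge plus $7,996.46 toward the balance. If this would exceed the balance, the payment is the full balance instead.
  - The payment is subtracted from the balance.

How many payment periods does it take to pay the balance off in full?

Payment period 1: $44,923.26 +$1,033.23 interest = $45,956.49; pay $9,029.69 → $36,926.80
Payment period 2: $36,926.80 +$849.31 interest = $37,776.11; pay $8,845.77 → $28,930.34
Payment period 3: $28,930.34 +$665.39 interest = $29,595.73; pay $8,661.85 → $20,933.88
Payment period 4: $20,933.88 +$481.47 interest = $21,415.35; pay $8,477.93 → $12,937.42
Payment period 5: $12,937.42 +$297.56 interest = $13,234.98; pay $8,294.02 → $4,940.96
Payment period 6: $4,940.96 +$113.64 interest = $5,054.60; pay $5,054.60 → $0.00
Balance reaches $0.00 in payment period 6.

6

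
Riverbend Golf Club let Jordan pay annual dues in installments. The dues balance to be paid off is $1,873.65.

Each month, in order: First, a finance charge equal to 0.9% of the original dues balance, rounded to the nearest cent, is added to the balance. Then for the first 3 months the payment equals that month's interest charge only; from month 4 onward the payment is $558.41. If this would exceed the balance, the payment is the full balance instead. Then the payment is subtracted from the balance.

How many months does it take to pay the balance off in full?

Month 1: $1,873.65 +$16.86 interest = $1,890.51; pay $16.86 → $1,873.65
Month 2: $1,873.65 +$16.86 interest = $1,890.51; pay $16.86 → $1,873.65
Month 3: $1,873.65 +$16.86 interest = $1,890.51; pay $16.86 → $1,873.65
Month 4: $1,873.65 +$16.86 interest = $1,890.51; pay $558.41 → $1,332.10
Month 5: $1,332.10 +$16.86 interest = $1,348.96; pay $558.41 → $790.55
Month 6: $790.55 +$16.86 interest = $807.41; pay $558.41 → $249.00
Month 7: $249.00 +$16.86 interest = $265.86; pay $265.86 → $0.00
Balance reaches $0.00 in month 7.

7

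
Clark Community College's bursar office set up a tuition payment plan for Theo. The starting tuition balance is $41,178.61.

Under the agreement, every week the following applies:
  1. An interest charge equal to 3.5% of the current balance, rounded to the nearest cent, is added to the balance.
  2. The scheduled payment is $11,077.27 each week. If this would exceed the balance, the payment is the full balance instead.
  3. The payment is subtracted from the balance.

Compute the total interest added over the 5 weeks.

Week 1: opening $41,178.61; interest $1,441.25 → $42,619.86; payment $11,077.27; balance $31,542.59
Week 2: opening $31,542.59; interest $1,103.99 → $32,646.58; payment $11,077.27; balance $21,569.31
Week 3: opening $21,569.31; interest $754.93 → $22,324.24; payment $11,077.27; balance $11,246.97
Week 4: opening $11,246.97; interest $393.64 → $11,640.61; payment $11,077.27; balance $563.34
Week 5: opening $563.34; interest $19.72 → $583.06; payment $583.06; balance $0.00
Total interest: $1,441.25 + $1,103.99 + $754.93 + $393.64 + $19.72 = $3,713.53

$3,713.53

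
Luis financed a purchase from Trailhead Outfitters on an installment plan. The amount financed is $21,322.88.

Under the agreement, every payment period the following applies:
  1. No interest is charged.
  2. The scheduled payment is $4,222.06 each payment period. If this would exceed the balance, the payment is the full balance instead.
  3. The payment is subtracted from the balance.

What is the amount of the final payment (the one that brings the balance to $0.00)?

$212.58

# | Opening | Payment | End bal
1 | $21,322.88 | $4,222.06 | $17,100.82
2 | $17,100.82 | $4,222.06 | $12,878.76
3 | $12,878.76 | $4,222.06 | $8,656.70
4 | $8,656.70 | $4,222.06 | $4,434.64
5 | $4,434.64 | $4,222.06 | $212.58
6 | $212.58 | $212.58 | $0.00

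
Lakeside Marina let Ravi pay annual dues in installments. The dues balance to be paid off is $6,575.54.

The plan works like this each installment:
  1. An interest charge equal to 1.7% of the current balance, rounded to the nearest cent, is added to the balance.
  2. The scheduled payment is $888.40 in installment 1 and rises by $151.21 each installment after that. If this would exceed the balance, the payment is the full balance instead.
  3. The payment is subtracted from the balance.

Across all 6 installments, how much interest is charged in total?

Installment 1: opening $6,575.54; interest $111.78 → $6,687.32; payment $888.40; balance $5,798.92
Installment 2: opening $5,798.92; interest $98.58 → $5,897.50; payment $1,039.61; balance $4,857.89
Installment 3: opening $4,857.89; interest $82.58 → $4,940.47; payment $1,190.82; balance $3,749.65
Installment 4: opening $3,749.65; interest $63.74 → $3,813.39; payment $1,342.03; balance $2,471.36
Installment 5: opening $2,471.36; interest $42.01 → $2,513.37; payment $1,493.24; balance $1,020.13
Installment 6: opening $1,020.13; interest $17.34 → $1,037.47; payment $1,037.47; balance $0.00
Total interest: $111.78 + $98.58 + $82.58 + $63.74 + $42.01 + $17.34 = $416.03

$416.03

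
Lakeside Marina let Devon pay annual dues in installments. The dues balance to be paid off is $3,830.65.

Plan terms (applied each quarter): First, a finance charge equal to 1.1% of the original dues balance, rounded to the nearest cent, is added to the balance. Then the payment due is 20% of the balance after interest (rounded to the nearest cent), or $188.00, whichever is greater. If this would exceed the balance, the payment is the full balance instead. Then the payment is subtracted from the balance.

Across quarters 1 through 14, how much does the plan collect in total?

# | Opening | Interest | Payment | End bal
1 | $3,830.65 | $42.14 | $774.56 | $3,098.23
2 | $3,098.23 | $42.14 | $628.07 | $2,512.30
3 | $2,512.30 | $42.14 | $510.89 | $2,043.55
4 | $2,043.55 | $42.14 | $417.14 | $1,668.55
5 | $1,668.55 | $42.14 | $342.14 | $1,368.55
6 | $1,368.55 | $42.14 | $282.14 | $1,128.55
7 | $1,128.55 | $42.14 | $234.14 | $936.55
8 | $936.55 | $42.14 | $195.74 | $782.95
9 | $782.95 | $42.14 | $188.00 | $637.09
10 | $637.09 | $42.14 | $188.00 | $491.23
11 | $491.23 | $42.14 | $188.00 | $345.37
12 | $345.37 | $42.14 | $188.00 | $199.51
13 | $199.51 | $42.14 | $188.00 | $53.65
14 | $53.65 | $42.14 | $95.79 | $0.00
Total paid: $4,420.61

$4,420.61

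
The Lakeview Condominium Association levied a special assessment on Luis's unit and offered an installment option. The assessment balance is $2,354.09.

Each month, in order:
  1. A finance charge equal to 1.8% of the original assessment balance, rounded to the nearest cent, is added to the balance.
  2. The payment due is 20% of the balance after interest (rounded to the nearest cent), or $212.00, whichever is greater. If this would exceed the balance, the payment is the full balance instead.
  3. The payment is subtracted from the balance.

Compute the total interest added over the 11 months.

$466.07

Month 1: opening $2,354.09; interest $42.37 → $2,396.46; payment $479.29; balance $1,917.17
Month 2: opening $1,917.17; interest $42.37 → $1,959.54; payment $391.91; balance $1,567.63
Month 3: opening $1,567.63; interest $42.37 → $1,610.00; payment $322.00; balance $1,288.00
Month 4: opening $1,288.00; interest $42.37 → $1,330.37; payment $266.07; balance $1,064.30
Month 5: opening $1,064.30; interest $42.37 → $1,106.67; payment $221.33; balance $885.34
Month 6: opening $885.34; interest $42.37 → $927.71; payment $212.00; balance $715.71
Month 7: opening $715.71; interest $42.37 → $758.08; payment $212.00; balance $546.08
Month 8: opening $546.08; interest $42.37 → $588.45; payment $212.00; balance $376.45
Month 9: opening $376.45; interest $42.37 → $418.82; payment $212.00; balance $206.82
Month 10: opening $206.82; interest $42.37 → $249.19; payment $212.00; balance $37.19
Month 11: opening $37.19; interest $42.37 → $79.56; payment $79.56; balance $0.00
Total interest: $42.37 + $42.37 + $42.37 + $42.37 + $42.37 + $42.37 + $42.37 + $42.37 + $42.37 + $42.37 + $42.37 = $466.07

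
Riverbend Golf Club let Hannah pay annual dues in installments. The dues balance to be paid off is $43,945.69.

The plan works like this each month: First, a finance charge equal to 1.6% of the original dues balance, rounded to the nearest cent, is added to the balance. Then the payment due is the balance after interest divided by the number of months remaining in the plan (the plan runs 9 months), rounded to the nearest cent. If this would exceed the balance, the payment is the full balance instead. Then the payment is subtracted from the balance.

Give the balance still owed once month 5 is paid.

# | Opening | Interest | Payment | End bal
1 | $43,945.69 | $703.13 | $4,960.98 | $39,687.84
2 | $39,687.84 | $703.13 | $5,048.87 | $35,342.10
3 | $35,342.10 | $703.13 | $5,149.32 | $30,895.91
4 | $30,895.91 | $703.13 | $5,266.51 | $26,332.53
5 | $26,332.53 | $703.13 | $5,407.13 | $21,628.53

$21,628.53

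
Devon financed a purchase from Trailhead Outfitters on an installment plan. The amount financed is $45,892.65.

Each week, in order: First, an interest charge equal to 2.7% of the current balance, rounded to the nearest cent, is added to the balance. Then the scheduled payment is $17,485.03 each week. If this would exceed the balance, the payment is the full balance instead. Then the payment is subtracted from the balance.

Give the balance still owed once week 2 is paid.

$12,962.15

Week 1: opening $45,892.65; interest $1,239.10 → $47,131.75; payment $17,485.03; balance $29,646.72
Week 2: opening $29,646.72; interest $800.46 → $30,447.18; payment $17,485.03; balance $12,962.15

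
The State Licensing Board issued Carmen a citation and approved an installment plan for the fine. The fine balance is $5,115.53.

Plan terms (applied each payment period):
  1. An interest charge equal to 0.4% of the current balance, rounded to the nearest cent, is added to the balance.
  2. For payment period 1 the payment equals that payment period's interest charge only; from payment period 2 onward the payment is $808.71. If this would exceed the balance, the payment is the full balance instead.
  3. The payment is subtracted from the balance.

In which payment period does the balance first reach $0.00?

8

Payment period 1: $5,115.53 +$20.46 interest = $5,135.99; pay $20.46 → $5,115.53
Payment period 2: $5,115.53 +$20.46 interest = $5,135.99; pay $808.71 → $4,327.28
Payment period 3: $4,327.28 +$17.31 interest = $4,344.59; pay $808.71 → $3,535.88
Payment period 4: $3,535.88 +$14.14 interest = $3,550.02; pay $808.71 → $2,741.31
Payment period 5: $2,741.31 +$10.97 interest = $2,752.28; pay $808.71 → $1,943.57
Payment period 6: $1,943.57 +$7.77 interest = $1,951.34; pay $808.71 → $1,142.63
Payment period 7: $1,142.63 +$4.57 interest = $1,147.20; pay $808.71 → $338.49
Payment period 8: $338.49 +$1.35 interest = $339.84; pay $339.84 → $0.00
Balance reaches $0.00 in payment period 8.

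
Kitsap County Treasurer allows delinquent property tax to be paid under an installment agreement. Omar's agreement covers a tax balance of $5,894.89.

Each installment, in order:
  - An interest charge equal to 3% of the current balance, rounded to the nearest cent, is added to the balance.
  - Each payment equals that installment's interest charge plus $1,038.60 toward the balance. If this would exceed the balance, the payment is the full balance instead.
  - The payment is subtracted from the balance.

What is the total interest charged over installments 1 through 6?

$593.71

# | Opening | Interest | Payment | End bal
1 | $5,894.89 | $176.85 | $1,215.45 | $4,856.29
2 | $4,856.29 | $145.69 | $1,184.29 | $3,817.69
3 | $3,817.69 | $114.53 | $1,153.13 | $2,779.09
4 | $2,779.09 | $83.37 | $1,121.97 | $1,740.49
5 | $1,740.49 | $52.21 | $1,090.81 | $701.89
6 | $701.89 | $21.06 | $722.95 | $0.00
Total interest: $176.85 + $145.69 + $114.53 + $83.37 + $52.21 + $21.06 = $593.71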